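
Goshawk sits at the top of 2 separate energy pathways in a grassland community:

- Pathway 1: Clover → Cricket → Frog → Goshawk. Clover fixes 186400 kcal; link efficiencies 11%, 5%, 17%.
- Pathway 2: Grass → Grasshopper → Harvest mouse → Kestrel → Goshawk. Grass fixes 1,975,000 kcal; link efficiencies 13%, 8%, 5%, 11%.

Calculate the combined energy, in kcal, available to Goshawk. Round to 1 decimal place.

Pathway 1: 186400 × 0.11 × 0.05 × 0.17 = 174.284 kcal
Pathway 2: 1975000 × 0.13 × 0.08 × 0.05 × 0.11 = 112.97 kcal
Total at Goshawk: 174.284 + 112.97 = 287.254 kcal

287.3 kcal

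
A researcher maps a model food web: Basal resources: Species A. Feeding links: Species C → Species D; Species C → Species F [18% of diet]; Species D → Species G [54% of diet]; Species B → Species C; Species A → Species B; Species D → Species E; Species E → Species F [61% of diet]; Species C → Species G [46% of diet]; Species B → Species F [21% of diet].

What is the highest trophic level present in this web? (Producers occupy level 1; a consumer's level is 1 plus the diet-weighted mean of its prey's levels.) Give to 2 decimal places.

Species B: 1 + 1 = 2
Species C: 1 + 2 = 3
Species D: 1 + 3 = 4
Species E: 1 + 4 = 5
Species F: 1 + (0.18×3 + 0.21×2 + 0.61×5) = 5.01
Species G: 1 + (0.46×3 + 0.54×4) = 4.54

5.01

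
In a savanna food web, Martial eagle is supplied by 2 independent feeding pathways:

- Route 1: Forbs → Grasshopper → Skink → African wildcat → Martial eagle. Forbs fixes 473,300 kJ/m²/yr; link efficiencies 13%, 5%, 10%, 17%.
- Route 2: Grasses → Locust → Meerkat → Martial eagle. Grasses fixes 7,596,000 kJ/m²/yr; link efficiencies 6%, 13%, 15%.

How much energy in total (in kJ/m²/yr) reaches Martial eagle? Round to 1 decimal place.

Route 1: 473300 × 0.13 × 0.05 × 0.1 × 0.17 = 52.29965 kJ/m²/yr
Route 2: 7596000 × 0.06 × 0.13 × 0.15 = 8887.32 kJ/m²/yr
Total at Martial eagle: 52.29965 + 8887.32 = 8939.61965 kJ/m²/yr

8939.6 kJ/m²/yr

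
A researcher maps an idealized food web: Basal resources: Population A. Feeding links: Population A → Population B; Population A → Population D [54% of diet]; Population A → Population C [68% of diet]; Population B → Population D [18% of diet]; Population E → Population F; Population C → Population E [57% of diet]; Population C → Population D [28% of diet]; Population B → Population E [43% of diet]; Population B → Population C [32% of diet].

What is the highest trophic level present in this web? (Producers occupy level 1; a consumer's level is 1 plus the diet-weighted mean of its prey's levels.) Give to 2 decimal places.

4.18

Population B: 1 + 1 = 2
Population C: 1 + (0.32×2 + 0.68×1) = 2.32
Population D: 1 + (0.54×1 + 0.28×2.32 + 0.18×2) = 2.5496
Population E: 1 + (0.57×2.32 + 0.43×2) = 3.1824
Population F: 1 + 3.1824 = 4.1824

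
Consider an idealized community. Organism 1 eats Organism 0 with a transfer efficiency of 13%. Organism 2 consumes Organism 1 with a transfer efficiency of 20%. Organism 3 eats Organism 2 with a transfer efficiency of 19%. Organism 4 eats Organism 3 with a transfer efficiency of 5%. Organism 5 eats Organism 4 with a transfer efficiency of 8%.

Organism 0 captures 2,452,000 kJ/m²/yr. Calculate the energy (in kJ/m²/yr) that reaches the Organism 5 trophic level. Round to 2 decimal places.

48.45 kJ/m²/yr

Organism 1: 2452000 × 0.13 = 318760 kJ/m²/yr
Organism 2: 318760 × 0.2 = 63752 kJ/m²/yr
Organism 3: 63752 × 0.19 = 12112.88 kJ/m²/yr
Organism 4: 12112.88 × 0.05 = 605.644 kJ/m²/yr
Organism 5: 605.644 × 0.08 = 48.45152 kJ/m²/yr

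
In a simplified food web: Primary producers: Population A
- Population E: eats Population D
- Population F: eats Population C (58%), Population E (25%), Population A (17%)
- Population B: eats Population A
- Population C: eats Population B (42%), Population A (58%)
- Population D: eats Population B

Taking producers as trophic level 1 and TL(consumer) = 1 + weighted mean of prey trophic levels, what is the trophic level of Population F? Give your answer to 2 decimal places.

Population B: 1 + 1 = 2
Population C: 1 + (0.42×2 + 0.58×1) = 2.42
Population D: 1 + 2 = 3
Population E: 1 + 3 = 4
Population F: 1 + (0.58×2.42 + 0.25×4 + 0.17×1) = 3.5736

3.57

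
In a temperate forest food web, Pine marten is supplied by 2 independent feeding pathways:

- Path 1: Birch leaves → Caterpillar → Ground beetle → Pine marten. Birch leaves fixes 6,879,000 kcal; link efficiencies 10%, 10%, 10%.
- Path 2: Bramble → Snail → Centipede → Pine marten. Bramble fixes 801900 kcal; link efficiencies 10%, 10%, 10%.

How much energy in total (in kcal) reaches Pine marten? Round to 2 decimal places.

7680.90 kcal

Path 1: 6879000 × 0.1 × 0.1 × 0.1 = 6879 kcal
Path 2: 801900 × 0.1 × 0.1 × 0.1 = 801.9 kcal
Total at Pine marten: 6879 + 801.9 = 7680.9 kcal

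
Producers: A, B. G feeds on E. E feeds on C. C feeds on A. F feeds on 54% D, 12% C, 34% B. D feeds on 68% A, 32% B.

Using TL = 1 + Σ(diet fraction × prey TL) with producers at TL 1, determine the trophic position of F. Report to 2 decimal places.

C: 1 + 1 = 2
D: 1 + (0.68×1 + 0.32×1) = 2
E: 1 + 2 = 3
F: 1 + (0.54×2 + 0.12×2 + 0.34×1) = 2.66
G: 1 + 3 = 4

2.66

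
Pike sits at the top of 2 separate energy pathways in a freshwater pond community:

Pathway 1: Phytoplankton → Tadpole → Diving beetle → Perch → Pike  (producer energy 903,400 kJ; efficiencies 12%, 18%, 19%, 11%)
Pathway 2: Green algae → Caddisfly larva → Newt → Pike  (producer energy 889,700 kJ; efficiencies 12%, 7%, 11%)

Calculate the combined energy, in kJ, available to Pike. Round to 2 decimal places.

1229.91 kJ

Pathway 1: 903400 × 0.12 × 0.18 × 0.19 × 0.11 = 407.830896 kJ
Pathway 2: 889700 × 0.12 × 0.07 × 0.11 = 822.0828 kJ
Total at Pike: 407.830896 + 822.0828 = 1229.913696 kJ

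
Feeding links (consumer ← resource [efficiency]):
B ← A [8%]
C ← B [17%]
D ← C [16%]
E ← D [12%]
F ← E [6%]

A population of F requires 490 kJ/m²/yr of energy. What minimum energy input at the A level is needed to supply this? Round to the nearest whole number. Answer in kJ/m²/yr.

Cumulative transfer efficiency: 0.08 × 0.17 × 0.16 × 0.12 × 0.06 = 0.0000156672
A energy = 490 / 0.0000156672 = 31275531 kJ/m²/yr

31275531 kJ/m²/yr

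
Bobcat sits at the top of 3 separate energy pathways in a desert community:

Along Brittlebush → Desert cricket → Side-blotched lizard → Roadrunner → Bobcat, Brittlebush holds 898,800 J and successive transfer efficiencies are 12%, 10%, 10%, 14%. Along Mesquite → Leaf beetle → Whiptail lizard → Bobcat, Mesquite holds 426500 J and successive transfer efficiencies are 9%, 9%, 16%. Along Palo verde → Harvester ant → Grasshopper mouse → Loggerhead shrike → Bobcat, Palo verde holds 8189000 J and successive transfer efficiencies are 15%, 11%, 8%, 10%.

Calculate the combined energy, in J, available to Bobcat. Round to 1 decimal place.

1784.7 J

Via Brittlebush: 898800 × 0.12 × 0.1 × 0.1 × 0.14 = 150.9984 J
Via Mesquite: 426500 × 0.09 × 0.09 × 0.16 = 552.744 J
Via Palo verde: 8189000 × 0.15 × 0.11 × 0.08 × 0.1 = 1080.948 J
Total at Bobcat: 150.9984 + 552.744 + 1080.948 = 1784.6904 J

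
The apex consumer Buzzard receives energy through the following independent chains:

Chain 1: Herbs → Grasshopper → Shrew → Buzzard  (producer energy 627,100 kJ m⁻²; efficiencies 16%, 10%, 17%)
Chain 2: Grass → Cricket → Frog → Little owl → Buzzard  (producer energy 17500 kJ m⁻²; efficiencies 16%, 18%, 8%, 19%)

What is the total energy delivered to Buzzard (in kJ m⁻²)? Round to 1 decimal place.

Chain 1: 627100 × 0.16 × 0.1 × 0.17 = 1705.712 kJ m⁻²
Chain 2: 17500 × 0.16 × 0.18 × 0.08 × 0.19 = 7.6608 kJ m⁻²
Total at Buzzard: 1705.712 + 7.6608 = 1713.3728 kJ m⁻²

1713.4 kJ m⁻²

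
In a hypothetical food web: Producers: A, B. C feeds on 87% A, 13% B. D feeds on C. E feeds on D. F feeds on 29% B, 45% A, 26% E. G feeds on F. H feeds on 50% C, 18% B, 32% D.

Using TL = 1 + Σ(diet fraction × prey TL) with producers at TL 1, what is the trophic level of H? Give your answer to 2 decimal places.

C: 1 + (0.87×1 + 0.13×1) = 2
D: 1 + 2 = 3
E: 1 + 3 = 4
F: 1 + (0.29×1 + 0.45×1 + 0.26×4) = 2.78
G: 1 + 2.78 = 3.78
H: 1 + (0.5×2 + 0.18×1 + 0.32×3) = 3.14

3.14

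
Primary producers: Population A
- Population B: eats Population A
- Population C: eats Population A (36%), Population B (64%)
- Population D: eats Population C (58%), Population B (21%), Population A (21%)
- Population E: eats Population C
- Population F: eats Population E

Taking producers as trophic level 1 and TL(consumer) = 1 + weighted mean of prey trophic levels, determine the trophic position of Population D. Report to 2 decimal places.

Population B: 1 + 1 = 2
Population C: 1 + (0.36×1 + 0.64×2) = 2.64
Population D: 1 + (0.58×2.64 + 0.21×2 + 0.21×1) = 3.1612
Population E: 1 + 2.64 = 3.64
Population F: 1 + 3.64 = 4.64

3.16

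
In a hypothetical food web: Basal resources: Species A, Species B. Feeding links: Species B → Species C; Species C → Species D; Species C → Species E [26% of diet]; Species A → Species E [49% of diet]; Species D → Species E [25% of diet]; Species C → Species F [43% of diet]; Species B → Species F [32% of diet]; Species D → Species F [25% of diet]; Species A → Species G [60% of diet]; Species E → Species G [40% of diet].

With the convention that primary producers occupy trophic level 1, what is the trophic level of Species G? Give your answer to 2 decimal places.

2.70

Species C: 1 + 1 = 2
Species D: 1 + 2 = 3
Species E: 1 + (0.26×2 + 0.49×1 + 0.25×3) = 2.76
Species F: 1 + (0.43×2 + 0.32×1 + 0.25×3) = 2.93
Species G: 1 + (0.6×1 + 0.4×2.76) = 2.704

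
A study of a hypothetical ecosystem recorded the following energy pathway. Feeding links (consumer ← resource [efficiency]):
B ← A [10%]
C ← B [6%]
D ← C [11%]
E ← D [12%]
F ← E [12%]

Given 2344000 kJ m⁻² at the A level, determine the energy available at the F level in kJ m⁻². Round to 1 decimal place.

22.3 kJ m⁻²

B: 2344000 × 0.1 = 234400 kJ m⁻²
C: 234400 × 0.06 = 14064 kJ m⁻²
D: 14064 × 0.11 = 1547.04 kJ m⁻²
E: 1547.04 × 0.12 = 185.6448 kJ m⁻²
F: 185.6448 × 0.12 = 22.277376 kJ m⁻²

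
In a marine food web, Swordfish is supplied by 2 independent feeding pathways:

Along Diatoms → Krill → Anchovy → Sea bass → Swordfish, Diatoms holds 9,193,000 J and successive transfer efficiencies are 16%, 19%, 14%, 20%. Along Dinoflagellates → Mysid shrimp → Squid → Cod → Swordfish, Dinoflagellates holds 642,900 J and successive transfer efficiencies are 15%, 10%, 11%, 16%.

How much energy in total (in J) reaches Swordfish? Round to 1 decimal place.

Via Diatoms: 9193000 × 0.16 × 0.19 × 0.14 × 0.2 = 7825.0816 J
Via Dinoflagellates: 642900 × 0.15 × 0.1 × 0.11 × 0.16 = 169.7256 J
Total at Swordfish: 7825.0816 + 169.7256 = 7994.8072 J

7994.8 J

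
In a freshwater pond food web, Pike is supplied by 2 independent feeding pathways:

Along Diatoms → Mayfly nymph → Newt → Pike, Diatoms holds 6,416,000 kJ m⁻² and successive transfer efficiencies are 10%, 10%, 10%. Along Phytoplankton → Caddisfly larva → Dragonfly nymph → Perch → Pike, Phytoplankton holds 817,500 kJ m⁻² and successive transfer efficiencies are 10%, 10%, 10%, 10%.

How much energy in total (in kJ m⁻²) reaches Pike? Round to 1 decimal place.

6497.8 kJ m⁻²

Via Diatoms: 6416000 × 0.1 × 0.1 × 0.1 = 6416 kJ m⁻²
Via Phytoplankton: 817500 × 0.1 × 0.1 × 0.1 × 0.1 = 81.75 kJ m⁻²
Total at Pike: 6416 + 81.75 = 6497.75 kJ m⁻²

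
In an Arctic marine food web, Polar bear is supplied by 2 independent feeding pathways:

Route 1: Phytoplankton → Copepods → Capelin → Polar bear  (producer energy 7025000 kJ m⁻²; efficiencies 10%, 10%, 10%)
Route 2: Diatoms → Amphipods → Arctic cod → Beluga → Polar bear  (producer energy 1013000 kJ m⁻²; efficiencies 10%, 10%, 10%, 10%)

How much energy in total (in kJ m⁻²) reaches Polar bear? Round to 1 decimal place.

Route 1: 7025000 × 0.1 × 0.1 × 0.1 = 7025 kJ m⁻²
Route 2: 1013000 × 0.1 × 0.1 × 0.1 × 0.1 = 101.3 kJ m⁻²
Total at Polar bear: 7025 + 101.3 = 7126.3 kJ m⁻²

7126.3 kJ m⁻²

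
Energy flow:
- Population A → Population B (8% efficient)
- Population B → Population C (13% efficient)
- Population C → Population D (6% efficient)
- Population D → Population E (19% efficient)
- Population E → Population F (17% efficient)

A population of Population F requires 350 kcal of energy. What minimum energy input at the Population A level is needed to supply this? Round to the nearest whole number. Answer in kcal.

Cumulative transfer efficiency: 0.08 × 0.13 × 0.06 × 0.19 × 0.17 = 0.0000201552
Population A energy = 350 / 0.0000201552 = 17365246 kcal

17365246 kcal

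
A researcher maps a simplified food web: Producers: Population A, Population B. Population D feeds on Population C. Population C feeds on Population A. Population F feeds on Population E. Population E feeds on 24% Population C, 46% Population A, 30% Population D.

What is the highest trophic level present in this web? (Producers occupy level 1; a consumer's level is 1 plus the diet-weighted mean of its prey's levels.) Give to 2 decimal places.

3.84

Population C: 1 + 1 = 2
Population D: 1 + 2 = 3
Population E: 1 + (0.24×2 + 0.46×1 + 0.3×3) = 2.84
Population F: 1 + 2.84 = 3.84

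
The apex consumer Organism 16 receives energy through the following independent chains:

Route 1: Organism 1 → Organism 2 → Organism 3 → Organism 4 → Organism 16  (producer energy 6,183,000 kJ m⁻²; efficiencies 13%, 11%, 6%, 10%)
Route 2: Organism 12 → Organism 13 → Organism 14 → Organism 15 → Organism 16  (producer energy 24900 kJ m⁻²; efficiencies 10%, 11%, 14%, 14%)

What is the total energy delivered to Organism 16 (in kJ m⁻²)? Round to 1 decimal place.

535.9 kJ m⁻²

Route 1: 6183000 × 0.13 × 0.11 × 0.06 × 0.1 = 530.5014 kJ m⁻²
Route 2: 24900 × 0.1 × 0.11 × 0.14 × 0.14 = 5.36844 kJ m⁻²
Total at Organism 16: 530.5014 + 5.36844 = 535.86984 kJ m⁻²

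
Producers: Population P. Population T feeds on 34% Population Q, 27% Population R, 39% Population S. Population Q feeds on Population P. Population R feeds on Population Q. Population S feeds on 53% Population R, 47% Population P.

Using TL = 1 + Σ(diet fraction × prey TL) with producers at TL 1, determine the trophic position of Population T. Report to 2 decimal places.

3.68

Population Q: 1 + 1 = 2
Population R: 1 + 2 = 3
Population S: 1 + (0.53×3 + 0.47×1) = 3.06
Population T: 1 + (0.34×2 + 0.27×3 + 0.39×3.06) = 3.6834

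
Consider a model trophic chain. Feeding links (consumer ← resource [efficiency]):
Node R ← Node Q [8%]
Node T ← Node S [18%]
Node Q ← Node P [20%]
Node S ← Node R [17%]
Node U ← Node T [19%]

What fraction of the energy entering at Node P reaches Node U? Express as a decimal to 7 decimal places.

0.0000930

Product of link efficiencies: 0.2 × 0.08 × 0.17 × 0.18 × 0.19 = 0.000093024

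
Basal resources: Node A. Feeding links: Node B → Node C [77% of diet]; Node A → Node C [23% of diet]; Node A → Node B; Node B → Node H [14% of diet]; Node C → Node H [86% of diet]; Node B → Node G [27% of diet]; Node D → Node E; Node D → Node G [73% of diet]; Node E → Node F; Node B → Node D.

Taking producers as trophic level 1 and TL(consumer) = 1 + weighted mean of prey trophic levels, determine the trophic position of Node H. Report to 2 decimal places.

Node B: 1 + 1 = 2
Node C: 1 + (0.23×1 + 0.77×2) = 2.77
Node D: 1 + 2 = 3
Node E: 1 + 3 = 4
Node F: 1 + 4 = 5
Node G: 1 + (0.73×3 + 0.27×2) = 3.73
Node H: 1 + (0.14×2 + 0.86×2.77) = 3.6622

3.66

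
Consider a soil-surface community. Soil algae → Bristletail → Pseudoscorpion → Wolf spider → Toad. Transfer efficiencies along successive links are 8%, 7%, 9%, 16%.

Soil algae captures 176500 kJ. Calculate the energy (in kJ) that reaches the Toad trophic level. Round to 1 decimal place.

Bristletail: 176500 × 0.08 = 14120 kJ
Pseudoscorpion: 14120 × 0.07 = 988.4 kJ
Wolf spider: 988.4 × 0.09 = 88.956 kJ
Toad: 88.956 × 0.16 = 14.23296 kJ

14.2 kJ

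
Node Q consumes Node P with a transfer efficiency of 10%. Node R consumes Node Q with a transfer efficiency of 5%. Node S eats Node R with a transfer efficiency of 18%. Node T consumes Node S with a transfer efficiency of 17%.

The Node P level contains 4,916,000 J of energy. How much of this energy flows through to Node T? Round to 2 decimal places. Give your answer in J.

Node Q: 4916000 × 0.1 = 491600 J
Node R: 491600 × 0.05 = 24580 J
Node S: 24580 × 0.18 = 4424.4 J
Node T: 4424.4 × 0.17 = 752.148 J

752.15 J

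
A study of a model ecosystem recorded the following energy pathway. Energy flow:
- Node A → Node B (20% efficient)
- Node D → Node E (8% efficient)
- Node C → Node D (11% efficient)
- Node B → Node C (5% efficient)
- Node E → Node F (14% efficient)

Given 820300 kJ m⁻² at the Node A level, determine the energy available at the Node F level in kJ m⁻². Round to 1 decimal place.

10.1 kJ m⁻²

Node B: 820300 × 0.2 = 164060 kJ m⁻²
Node C: 164060 × 0.05 = 8203 kJ m⁻²
Node D: 8203 × 0.11 = 902.33 kJ m⁻²
Node E: 902.33 × 0.08 = 72.1864 kJ m⁻²
Node F: 72.1864 × 0.14 = 10.106096 kJ m⁻²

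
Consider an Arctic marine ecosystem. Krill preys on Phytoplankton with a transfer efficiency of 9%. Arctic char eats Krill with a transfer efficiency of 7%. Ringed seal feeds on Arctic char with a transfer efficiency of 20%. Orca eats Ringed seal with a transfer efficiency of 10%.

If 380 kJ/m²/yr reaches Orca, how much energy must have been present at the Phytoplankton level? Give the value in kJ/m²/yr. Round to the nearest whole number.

Cumulative transfer efficiency: 0.09 × 0.07 × 0.2 × 0.1 = 0.000126
Phytoplankton energy = 380 / 0.000126 = 3015873 kJ/m²/yr

3015873 kJ/m²/yr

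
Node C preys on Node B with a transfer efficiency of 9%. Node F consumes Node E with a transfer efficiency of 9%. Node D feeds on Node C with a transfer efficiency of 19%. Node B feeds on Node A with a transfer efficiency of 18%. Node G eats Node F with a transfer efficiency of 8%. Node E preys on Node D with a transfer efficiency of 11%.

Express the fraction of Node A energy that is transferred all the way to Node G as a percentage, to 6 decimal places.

Product of link efficiencies: 0.18 × 0.09 × 0.19 × 0.11 × 0.09 × 0.08 = 0.000002437776
As a percentage: 0.000002437776 × 100 = 0.000244%

0.000244%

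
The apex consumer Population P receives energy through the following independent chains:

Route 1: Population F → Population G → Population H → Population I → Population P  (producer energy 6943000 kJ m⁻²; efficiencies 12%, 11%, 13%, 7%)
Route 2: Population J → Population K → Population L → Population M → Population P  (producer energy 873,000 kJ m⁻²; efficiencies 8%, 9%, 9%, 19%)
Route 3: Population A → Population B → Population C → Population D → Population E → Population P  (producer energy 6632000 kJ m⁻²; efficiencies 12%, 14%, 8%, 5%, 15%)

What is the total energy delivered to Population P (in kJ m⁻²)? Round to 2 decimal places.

1008.33 kJ m⁻²

Route 1: 6943000 × 0.12 × 0.11 × 0.13 × 0.07 = 833.99316 kJ m⁻²
Route 2: 873000 × 0.08 × 0.09 × 0.09 × 0.19 = 107.48376 kJ m⁻²
Route 3: 6632000 × 0.12 × 0.14 × 0.08 × 0.05 × 0.15 = 66.85056 kJ m⁻²
Total at Population P: 833.99316 + 107.48376 + 66.85056 = 1008.32748 kJ m⁻²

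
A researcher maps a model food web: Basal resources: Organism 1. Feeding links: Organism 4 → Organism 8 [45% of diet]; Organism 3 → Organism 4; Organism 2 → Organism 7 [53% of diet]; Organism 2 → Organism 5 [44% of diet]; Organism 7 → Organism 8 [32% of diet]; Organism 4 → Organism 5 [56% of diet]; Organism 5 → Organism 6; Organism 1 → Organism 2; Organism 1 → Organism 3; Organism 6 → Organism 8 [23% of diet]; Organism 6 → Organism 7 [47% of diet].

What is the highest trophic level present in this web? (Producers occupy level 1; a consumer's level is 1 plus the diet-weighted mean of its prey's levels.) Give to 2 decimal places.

4.74

Organism 2: 1 + 1 = 2
Organism 3: 1 + 1 = 2
Organism 4: 1 + 2 = 3
Organism 5: 1 + (0.56×3 + 0.44×2) = 3.56
Organism 6: 1 + 3.56 = 4.56
Organism 7: 1 + (0.47×4.56 + 0.53×2) = 4.2032
Organism 8: 1 + (0.45×3 + 0.23×4.56 + 0.32×4.2032) = 4.743824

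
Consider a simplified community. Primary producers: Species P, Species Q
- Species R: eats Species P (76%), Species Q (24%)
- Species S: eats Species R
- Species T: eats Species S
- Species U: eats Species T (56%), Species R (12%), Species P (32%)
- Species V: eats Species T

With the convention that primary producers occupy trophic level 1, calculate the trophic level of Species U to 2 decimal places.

3.80

Species R: 1 + (0.76×1 + 0.24×1) = 2
Species S: 1 + 2 = 3
Species T: 1 + 3 = 4
Species U: 1 + (0.56×4 + 0.12×2 + 0.32×1) = 3.8
Species V: 1 + 4 = 5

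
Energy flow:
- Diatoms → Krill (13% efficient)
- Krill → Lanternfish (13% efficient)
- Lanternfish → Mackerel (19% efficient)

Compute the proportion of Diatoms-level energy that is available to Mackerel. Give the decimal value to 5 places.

Product of link efficiencies: 0.13 × 0.13 × 0.19 = 0.003211

0.00321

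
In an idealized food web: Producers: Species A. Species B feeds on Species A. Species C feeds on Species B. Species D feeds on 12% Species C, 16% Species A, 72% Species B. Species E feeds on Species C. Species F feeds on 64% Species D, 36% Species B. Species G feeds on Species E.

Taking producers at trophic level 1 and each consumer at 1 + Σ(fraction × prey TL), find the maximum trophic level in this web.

5

Species B: 1 + 1 = 2
Species C: 1 + 2 = 3
Species D: 1 + (0.12×3 + 0.16×1 + 0.72×2) = 2.96
Species E: 1 + 3 = 4
Species F: 1 + (0.64×2.96 + 0.36×2) = 3.6144
Species G: 1 + 4 = 5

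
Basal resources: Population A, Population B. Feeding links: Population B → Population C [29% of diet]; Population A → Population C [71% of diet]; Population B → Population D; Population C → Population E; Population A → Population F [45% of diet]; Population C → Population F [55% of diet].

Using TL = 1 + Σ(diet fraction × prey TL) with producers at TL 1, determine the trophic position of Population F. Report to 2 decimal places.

2.55

Population C: 1 + (0.29×1 + 0.71×1) = 2
Population D: 1 + 1 = 2
Population E: 1 + 2 = 3
Population F: 1 + (0.45×1 + 0.55×2) = 2.55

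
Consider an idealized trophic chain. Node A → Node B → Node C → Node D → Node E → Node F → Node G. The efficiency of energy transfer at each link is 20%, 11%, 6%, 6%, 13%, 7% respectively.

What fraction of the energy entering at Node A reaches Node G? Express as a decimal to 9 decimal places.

Product of link efficiencies: 0.2 × 0.11 × 0.06 × 0.06 × 0.13 × 0.07 = 0.00000072072

0.000000721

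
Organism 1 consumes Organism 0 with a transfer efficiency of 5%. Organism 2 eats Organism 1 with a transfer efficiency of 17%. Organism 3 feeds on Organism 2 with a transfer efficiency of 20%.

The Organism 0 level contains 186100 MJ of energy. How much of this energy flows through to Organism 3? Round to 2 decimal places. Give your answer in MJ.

Organism 1: 186100 × 0.05 = 9305 MJ
Organism 2: 9305 × 0.17 = 1581.85 MJ
Organism 3: 1581.85 × 0.2 = 316.37 MJ

316.37 MJ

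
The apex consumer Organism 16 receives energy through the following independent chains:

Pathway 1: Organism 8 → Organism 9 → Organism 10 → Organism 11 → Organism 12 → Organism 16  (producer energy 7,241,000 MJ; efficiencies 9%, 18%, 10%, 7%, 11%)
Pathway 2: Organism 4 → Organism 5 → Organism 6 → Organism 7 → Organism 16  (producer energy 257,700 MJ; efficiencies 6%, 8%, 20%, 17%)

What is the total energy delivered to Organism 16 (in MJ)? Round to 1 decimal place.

Pathway 1: 7241000 × 0.09 × 0.18 × 0.1 × 0.07 × 0.11 = 90.324234 MJ
Pathway 2: 257700 × 0.06 × 0.08 × 0.2 × 0.17 = 42.05664 MJ
Total at Organism 16: 90.324234 + 42.05664 = 132.380874 MJ

132.4 MJ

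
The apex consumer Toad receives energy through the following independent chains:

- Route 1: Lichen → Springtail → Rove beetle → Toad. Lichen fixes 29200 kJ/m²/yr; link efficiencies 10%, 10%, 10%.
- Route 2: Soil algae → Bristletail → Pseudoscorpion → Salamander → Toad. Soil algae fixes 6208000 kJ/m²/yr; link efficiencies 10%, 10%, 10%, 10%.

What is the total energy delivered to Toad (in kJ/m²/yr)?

Route 1: 29200 × 0.1 × 0.1 × 0.1 = 29.2 kJ/m²/yr
Route 2: 6208000 × 0.1 × 0.1 × 0.1 × 0.1 = 620.8 kJ/m²/yr
Total at Toad: 29.2 + 620.8 = 650 kJ/m²/yr

650 kJ/m²/yr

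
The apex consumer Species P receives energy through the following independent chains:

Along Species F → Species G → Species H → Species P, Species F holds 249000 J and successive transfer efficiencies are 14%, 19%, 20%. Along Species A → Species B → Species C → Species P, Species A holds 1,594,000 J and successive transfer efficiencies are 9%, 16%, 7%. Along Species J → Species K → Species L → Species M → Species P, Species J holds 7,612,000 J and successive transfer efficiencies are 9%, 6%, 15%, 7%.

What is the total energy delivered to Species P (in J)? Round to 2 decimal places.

3363.03 J

Via Species F: 249000 × 0.14 × 0.19 × 0.2 = 1324.68 J
Via Species A: 1594000 × 0.09 × 0.16 × 0.07 = 1606.752 J
Via Species J: 7612000 × 0.09 × 0.06 × 0.15 × 0.07 = 431.6004 J
Total at Species P: 1324.68 + 1606.752 + 431.6004 = 3363.0324 J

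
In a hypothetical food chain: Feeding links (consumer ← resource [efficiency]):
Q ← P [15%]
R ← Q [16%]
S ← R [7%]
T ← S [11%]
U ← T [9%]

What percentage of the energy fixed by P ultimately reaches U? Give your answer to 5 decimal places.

Product of link efficiencies: 0.15 × 0.16 × 0.07 × 0.11 × 0.09 = 0.000016632
As a percentage: 0.000016632 × 100 = 0.00166%

0.00166%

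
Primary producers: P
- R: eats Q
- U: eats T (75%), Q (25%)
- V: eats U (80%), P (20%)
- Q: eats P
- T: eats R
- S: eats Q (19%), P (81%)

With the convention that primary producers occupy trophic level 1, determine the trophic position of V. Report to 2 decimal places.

Q: 1 + 1 = 2
R: 1 + 2 = 3
S: 1 + (0.19×2 + 0.81×1) = 2.19
T: 1 + 3 = 4
U: 1 + (0.75×4 + 0.25×2) = 4.5
V: 1 + (0.8×4.5 + 0.2×1) = 4.8

4.80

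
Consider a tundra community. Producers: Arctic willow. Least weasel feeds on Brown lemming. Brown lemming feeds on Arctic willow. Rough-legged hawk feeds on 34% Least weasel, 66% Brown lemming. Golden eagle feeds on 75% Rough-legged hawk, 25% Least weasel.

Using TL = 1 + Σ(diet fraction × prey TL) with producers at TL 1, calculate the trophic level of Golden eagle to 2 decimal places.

Brown lemming: 1 + 1 = 2
Least weasel: 1 + 2 = 3
Rough-legged hawk: 1 + (0.34×3 + 0.66×2) = 3.34
Golden eagle: 1 + (0.75×3.34 + 0.25×3) = 4.255

4.26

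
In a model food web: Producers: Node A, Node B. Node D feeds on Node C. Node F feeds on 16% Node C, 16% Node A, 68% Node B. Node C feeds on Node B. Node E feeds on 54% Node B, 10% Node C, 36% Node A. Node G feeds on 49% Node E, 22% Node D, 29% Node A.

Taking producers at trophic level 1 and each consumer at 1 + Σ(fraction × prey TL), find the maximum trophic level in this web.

3

Node C: 1 + 1 = 2
Node D: 1 + 2 = 3
Node E: 1 + (0.54×1 + 0.1×2 + 0.36×1) = 2.1
Node F: 1 + (0.16×2 + 0.16×1 + 0.68×1) = 2.16
Node G: 1 + (0.49×2.1 + 0.22×3 + 0.29×1) = 2.979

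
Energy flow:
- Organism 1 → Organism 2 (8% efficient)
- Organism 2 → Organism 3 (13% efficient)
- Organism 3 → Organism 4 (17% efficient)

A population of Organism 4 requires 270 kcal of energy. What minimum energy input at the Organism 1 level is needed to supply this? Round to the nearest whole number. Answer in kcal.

Cumulative transfer efficiency: 0.08 × 0.13 × 0.17 = 0.001768
Organism 1 energy = 270 / 0.001768 = 152715 kcal

152715 kcal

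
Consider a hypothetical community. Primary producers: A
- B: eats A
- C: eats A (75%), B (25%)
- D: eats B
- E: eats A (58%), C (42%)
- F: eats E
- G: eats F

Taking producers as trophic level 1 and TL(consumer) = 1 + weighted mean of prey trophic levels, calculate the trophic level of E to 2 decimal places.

2.53

B: 1 + 1 = 2
C: 1 + (0.75×1 + 0.25×2) = 2.25
D: 1 + 2 = 3
E: 1 + (0.58×1 + 0.42×2.25) = 2.525
F: 1 + 2.525 = 3.525
G: 1 + 3.525 = 4.525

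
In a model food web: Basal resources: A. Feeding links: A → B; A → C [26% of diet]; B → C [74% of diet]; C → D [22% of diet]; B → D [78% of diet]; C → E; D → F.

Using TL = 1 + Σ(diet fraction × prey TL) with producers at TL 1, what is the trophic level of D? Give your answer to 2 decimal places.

3.16

B: 1 + 1 = 2
C: 1 + (0.26×1 + 0.74×2) = 2.74
D: 1 + (0.22×2.74 + 0.78×2) = 3.1628
E: 1 + 2.74 = 3.74
F: 1 + 3.1628 = 4.1628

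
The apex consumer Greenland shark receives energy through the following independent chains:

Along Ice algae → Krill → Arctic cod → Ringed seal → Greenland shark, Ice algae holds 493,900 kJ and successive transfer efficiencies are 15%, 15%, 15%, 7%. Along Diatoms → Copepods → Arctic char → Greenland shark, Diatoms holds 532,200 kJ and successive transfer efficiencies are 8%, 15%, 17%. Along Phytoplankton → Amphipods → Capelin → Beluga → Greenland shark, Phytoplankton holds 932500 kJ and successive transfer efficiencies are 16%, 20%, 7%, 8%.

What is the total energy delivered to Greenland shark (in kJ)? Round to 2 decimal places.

Via Ice algae: 493900 × 0.15 × 0.15 × 0.15 × 0.07 = 116.683875 kJ
Via Diatoms: 532200 × 0.08 × 0.15 × 0.17 = 1085.688 kJ
Via Phytoplankton: 932500 × 0.16 × 0.2 × 0.07 × 0.08 = 167.104 kJ
Total at Greenland shark: 116.683875 + 1085.688 + 167.104 = 1369.475875 kJ

1369.48 kJ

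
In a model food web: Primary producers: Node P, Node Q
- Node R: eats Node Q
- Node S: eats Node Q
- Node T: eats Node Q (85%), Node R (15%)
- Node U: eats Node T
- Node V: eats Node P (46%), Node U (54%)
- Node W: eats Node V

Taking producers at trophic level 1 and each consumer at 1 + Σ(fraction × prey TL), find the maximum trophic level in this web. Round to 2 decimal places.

4.16

Node R: 1 + 1 = 2
Node S: 1 + 1 = 2
Node T: 1 + (0.85×1 + 0.15×2) = 2.15
Node U: 1 + 2.15 = 3.15
Node V: 1 + (0.46×1 + 0.54×3.15) = 3.161
Node W: 1 + 3.161 = 4.161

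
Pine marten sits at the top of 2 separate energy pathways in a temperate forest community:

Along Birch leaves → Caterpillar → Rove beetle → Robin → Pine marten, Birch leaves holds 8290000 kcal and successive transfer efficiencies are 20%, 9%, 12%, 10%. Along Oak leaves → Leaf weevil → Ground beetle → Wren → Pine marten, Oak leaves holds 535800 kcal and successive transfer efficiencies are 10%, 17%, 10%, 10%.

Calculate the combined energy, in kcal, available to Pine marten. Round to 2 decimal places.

1881.73 kcal

Via Birch leaves: 8290000 × 0.2 × 0.09 × 0.12 × 0.1 = 1790.64 kcal
Via Oak leaves: 535800 × 0.1 × 0.17 × 0.1 × 0.1 = 91.086 kcal
Total at Pine marten: 1790.64 + 91.086 = 1881.726 kcal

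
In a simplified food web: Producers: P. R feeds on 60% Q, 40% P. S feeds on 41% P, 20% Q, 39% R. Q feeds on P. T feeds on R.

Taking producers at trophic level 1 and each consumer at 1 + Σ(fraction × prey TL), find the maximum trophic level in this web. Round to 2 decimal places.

Q: 1 + 1 = 2
R: 1 + (0.6×2 + 0.4×1) = 2.6
S: 1 + (0.41×1 + 0.2×2 + 0.39×2.6) = 2.824
T: 1 + 2.6 = 3.6

3.60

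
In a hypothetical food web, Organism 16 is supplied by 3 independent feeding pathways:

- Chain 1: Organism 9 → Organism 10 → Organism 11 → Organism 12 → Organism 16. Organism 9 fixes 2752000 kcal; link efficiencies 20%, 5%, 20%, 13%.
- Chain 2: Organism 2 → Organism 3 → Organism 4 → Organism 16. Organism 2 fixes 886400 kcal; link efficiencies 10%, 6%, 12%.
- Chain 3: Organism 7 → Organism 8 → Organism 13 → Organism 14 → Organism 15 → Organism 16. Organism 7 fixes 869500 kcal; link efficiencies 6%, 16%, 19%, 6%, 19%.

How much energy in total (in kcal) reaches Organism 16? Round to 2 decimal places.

1371.81 kcal

Chain 1: 2752000 × 0.2 × 0.05 × 0.2 × 0.13 = 715.52 kcal
Chain 2: 886400 × 0.1 × 0.06 × 0.12 = 638.208 kcal
Chain 3: 869500 × 0.06 × 0.16 × 0.19 × 0.06 × 0.19 = 18.0800352 kcal
Total at Organism 16: 715.52 + 638.208 + 18.0800352 = 1371.8080352 kcal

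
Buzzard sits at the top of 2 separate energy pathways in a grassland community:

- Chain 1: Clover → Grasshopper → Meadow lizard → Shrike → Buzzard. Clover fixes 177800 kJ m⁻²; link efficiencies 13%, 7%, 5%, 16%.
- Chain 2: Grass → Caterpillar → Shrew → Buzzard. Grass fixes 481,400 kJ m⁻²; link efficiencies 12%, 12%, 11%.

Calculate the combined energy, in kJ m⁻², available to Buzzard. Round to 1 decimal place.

775.5 kJ m⁻²

Chain 1: 177800 × 0.13 × 0.07 × 0.05 × 0.16 = 12.94384 kJ m⁻²
Chain 2: 481400 × 0.12 × 0.12 × 0.11 = 762.5376 kJ m⁻²
Total at Buzzard: 12.94384 + 762.5376 = 775.48144 kJ m⁻²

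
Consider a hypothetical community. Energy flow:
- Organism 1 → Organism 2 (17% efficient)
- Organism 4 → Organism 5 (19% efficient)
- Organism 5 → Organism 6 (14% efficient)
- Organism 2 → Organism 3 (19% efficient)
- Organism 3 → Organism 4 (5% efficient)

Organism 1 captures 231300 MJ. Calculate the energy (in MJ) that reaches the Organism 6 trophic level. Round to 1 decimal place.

Organism 2: 231300 × 0.17 = 39321 MJ
Organism 3: 39321 × 0.19 = 7470.99 MJ
Organism 4: 7470.99 × 0.05 = 373.5495 MJ
Organism 5: 373.5495 × 0.19 = 70.974405 MJ
Organism 6: 70.974405 × 0.14 = 9.9364167 MJ

9.9 MJ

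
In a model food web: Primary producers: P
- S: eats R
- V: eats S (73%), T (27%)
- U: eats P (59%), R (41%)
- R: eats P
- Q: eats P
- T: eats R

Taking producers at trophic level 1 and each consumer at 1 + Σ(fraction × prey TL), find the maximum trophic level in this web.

4

Q: 1 + 1 = 2
R: 1 + 1 = 2
S: 1 + 2 = 3
T: 1 + 2 = 3
U: 1 + (0.59×1 + 0.41×2) = 2.41
V: 1 + (0.73×3 + 0.27×3) = 4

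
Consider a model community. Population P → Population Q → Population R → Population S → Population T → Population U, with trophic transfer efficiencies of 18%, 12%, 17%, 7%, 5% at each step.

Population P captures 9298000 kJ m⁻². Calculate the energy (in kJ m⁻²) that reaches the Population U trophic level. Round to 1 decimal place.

119.5 kJ m⁻²

Population Q: 9298000 × 0.18 = 1673640 kJ m⁻²
Population R: 1673640 × 0.12 = 200836.8 kJ m⁻²
Population S: 200836.8 × 0.17 = 34142.256 kJ m⁻²
Population T: 34142.256 × 0.07 = 2389.95792 kJ m⁻²
Population U: 2389.95792 × 0.05 = 119.497896 kJ m⁻²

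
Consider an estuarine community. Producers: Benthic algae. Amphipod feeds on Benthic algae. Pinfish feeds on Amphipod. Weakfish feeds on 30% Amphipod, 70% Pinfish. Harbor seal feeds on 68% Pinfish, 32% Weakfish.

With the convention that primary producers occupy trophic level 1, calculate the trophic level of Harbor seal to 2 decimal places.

4.22

Amphipod: 1 + 1 = 2
Pinfish: 1 + 2 = 3
Weakfish: 1 + (0.3×2 + 0.7×3) = 3.7
Harbor seal: 1 + (0.68×3 + 0.32×3.7) = 4.224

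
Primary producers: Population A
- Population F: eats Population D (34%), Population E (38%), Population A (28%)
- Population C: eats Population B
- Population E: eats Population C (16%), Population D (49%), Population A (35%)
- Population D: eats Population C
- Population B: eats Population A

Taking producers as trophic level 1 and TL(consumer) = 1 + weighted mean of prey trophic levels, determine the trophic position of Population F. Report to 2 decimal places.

Population B: 1 + 1 = 2
Population C: 1 + 2 = 3
Population D: 1 + 3 = 4
Population E: 1 + (0.16×3 + 0.49×4 + 0.35×1) = 3.79
Population F: 1 + (0.34×4 + 0.38×3.79 + 0.28×1) = 4.0802

4.08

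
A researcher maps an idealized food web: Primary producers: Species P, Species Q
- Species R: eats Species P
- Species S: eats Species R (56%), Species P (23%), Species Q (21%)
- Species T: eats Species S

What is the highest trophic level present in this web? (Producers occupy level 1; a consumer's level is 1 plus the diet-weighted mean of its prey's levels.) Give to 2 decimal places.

Species R: 1 + 1 = 2
Species S: 1 + (0.56×2 + 0.23×1 + 0.21×1) = 2.56
Species T: 1 + 2.56 = 3.56

3.56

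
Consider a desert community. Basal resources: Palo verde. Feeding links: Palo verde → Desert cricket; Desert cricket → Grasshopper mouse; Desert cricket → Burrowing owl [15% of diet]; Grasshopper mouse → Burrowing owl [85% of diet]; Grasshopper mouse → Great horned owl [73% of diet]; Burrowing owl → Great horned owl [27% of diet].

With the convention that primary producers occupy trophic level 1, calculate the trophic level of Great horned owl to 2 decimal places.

4.23

Desert cricket: 1 + 1 = 2
Grasshopper mouse: 1 + 2 = 3
Burrowing owl: 1 + (0.15×2 + 0.85×3) = 3.85
Great horned owl: 1 + (0.73×3 + 0.27×3.85) = 4.2295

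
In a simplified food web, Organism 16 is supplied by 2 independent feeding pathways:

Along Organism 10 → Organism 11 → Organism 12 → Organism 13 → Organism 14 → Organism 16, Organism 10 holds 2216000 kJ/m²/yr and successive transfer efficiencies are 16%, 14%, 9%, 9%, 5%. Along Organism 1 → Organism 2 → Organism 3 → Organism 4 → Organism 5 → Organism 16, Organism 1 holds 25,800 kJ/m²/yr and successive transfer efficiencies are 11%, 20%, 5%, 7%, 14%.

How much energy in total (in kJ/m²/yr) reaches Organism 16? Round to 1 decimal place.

20.4 kJ/m²/yr

Via Organism 10: 2216000 × 0.16 × 0.14 × 0.09 × 0.09 × 0.05 = 20.103552 kJ/m²/yr
Via Organism 1: 25800 × 0.11 × 0.2 × 0.05 × 0.07 × 0.14 = 0.278124 kJ/m²/yr
Total at Organism 16: 20.103552 + 0.278124 = 20.381676 kJ/m²/yr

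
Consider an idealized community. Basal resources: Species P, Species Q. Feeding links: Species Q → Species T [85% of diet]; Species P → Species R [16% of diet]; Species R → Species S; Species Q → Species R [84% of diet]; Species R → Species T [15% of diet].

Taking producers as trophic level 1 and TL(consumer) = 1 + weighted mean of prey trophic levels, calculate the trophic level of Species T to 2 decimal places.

Species R: 1 + (0.84×1 + 0.16×1) = 2
Species S: 1 + 2 = 3
Species T: 1 + (0.15×2 + 0.85×1) = 2.15

2.15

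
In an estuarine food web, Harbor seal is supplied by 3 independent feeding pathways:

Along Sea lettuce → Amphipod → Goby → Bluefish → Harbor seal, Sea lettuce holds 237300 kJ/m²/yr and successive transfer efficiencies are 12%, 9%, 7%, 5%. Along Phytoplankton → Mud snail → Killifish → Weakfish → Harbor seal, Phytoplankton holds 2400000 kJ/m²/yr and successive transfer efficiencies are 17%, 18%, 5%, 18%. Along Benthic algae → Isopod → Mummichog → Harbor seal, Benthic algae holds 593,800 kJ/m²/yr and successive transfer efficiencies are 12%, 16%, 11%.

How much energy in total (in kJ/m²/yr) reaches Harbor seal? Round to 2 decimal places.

1924.04 kJ/m²/yr

Via Sea lettuce: 237300 × 0.12 × 0.09 × 0.07 × 0.05 = 8.96994 kJ/m²/yr
Via Phytoplankton: 2400000 × 0.17 × 0.18 × 0.05 × 0.18 = 660.96 kJ/m²/yr
Via Benthic algae: 593800 × 0.12 × 0.16 × 0.11 = 1254.1056 kJ/m²/yr
Total at Harbor seal: 8.96994 + 660.96 + 1254.1056 = 1924.03554 kJ/m²/yr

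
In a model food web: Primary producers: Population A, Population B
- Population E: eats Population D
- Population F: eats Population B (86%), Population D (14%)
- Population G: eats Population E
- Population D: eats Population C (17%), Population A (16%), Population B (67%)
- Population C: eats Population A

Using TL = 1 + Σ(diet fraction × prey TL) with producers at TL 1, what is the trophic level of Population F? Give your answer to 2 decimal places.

2.16

Population C: 1 + 1 = 2
Population D: 1 + (0.17×2 + 0.16×1 + 0.67×1) = 2.17
Population E: 1 + 2.17 = 3.17
Population F: 1 + (0.86×1 + 0.14×2.17) = 2.1638
Population G: 1 + 3.17 = 4.17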